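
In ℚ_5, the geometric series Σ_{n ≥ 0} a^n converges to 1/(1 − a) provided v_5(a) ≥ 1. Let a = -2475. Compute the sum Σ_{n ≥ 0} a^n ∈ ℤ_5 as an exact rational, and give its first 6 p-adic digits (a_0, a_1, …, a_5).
Σ a^n = 1/(1 − a) = 1/2476;  first 6 digits = (1, 0, 1, 0, 2, 4)

v_5(a) = 2 ≥ 1, so the series converges in ℤ_5 to 1/(1 − a) = 1/(1 − (-2475)) = 1/2476. Expand this rational in ℤ_5: compute digits iteratively via d_i = x_i mod 5, x_{i+1} = (x_i − d_i)/5. The first 6 digits are (1, 0, 1, 0, 2, 4).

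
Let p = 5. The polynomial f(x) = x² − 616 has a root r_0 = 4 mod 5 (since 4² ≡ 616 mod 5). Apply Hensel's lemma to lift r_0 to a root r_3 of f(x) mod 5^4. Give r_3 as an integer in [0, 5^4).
r_3 = 79 (mod 625)

Hensel's recurrence: r_{i+1} = r_i − f(r_i)·(f′(r_i))^{-1} mod 5^{i+2}, with f′(x) = 2x. Iterate:
  r_0 = 4 (mod 5)
  r_1 = 4 (mod 25)
  r_2 = 79 (mod 125)
  r_3 = 79 (mod 625)
Final: r_3 = 79, and one checks f(r_3) ≡ 0 mod 5^4.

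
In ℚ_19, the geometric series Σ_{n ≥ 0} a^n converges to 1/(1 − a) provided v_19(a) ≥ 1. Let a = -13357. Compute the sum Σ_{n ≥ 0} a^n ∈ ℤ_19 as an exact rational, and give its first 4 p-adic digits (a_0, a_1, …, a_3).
Σ a^n = 1/(1 − a) = 1/13358;  first 4 digits = (1, 0, 1, 17)

v_19(a) = 2 ≥ 1, so the series converges in ℤ_19 to 1/(1 − a) = 1/(1 − (-13357)) = 1/13358. Expand this rational in ℤ_19: compute digits iteratively via d_i = x_i mod 19, x_{i+1} = (x_i − d_i)/19. The first 4 digits are (1, 0, 1, 17).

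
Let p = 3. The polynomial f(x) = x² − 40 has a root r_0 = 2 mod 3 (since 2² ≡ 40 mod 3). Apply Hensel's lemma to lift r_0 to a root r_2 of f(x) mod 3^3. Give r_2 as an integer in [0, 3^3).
r_2 = 11 (mod 27)

Hensel's recurrence: r_{i+1} = r_i − f(r_i)·(f′(r_i))^{-1} mod 3^{i+2}, with f′(x) = 2x. Iterate:
  r_0 = 2 (mod 3)
  r_1 = 2 (mod 9)
  r_2 = 11 (mod 27)
Final: r_2 = 11, and one checks f(r_2) ≡ 0 mod 3^3.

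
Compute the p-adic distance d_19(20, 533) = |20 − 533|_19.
d_19(20, 533) = 1/19

Step 1 — x − y = 20 − 533 = -513. Step 2 — v_19(-513) = 1 (factor: -513 = −(19^1 · 27); the sign does not affect v_p). Step 3 — |x − y|_19 = 19^{-1} = 1/19.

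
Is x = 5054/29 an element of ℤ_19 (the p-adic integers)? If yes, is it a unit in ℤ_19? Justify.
x ∈ ℤ_19 but not a unit; v_19(x) = 2 > 0

ℤ_19 = {x ∈ ℚ_19 : v_19(x) ≥ 0} and ℤ_19^× = {x ∈ ℤ_19 : v_19(x) = 0}. Here v_19(5054/29) = v_19(num) − v_19(den) = 2; compare against these criteria.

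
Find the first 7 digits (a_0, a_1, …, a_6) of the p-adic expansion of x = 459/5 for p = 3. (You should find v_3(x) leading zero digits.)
(a_0, …, a_6) = (0, 0, 0, 1, 2, 2, 1)

v_3(459/5) = 3, so a_0 = ... = a_2 = 0. Factor out: x = 3^3 · u with u = 17/5 a unit in ℤ_3. Expand u iteratively via a_{v+i} = u_i mod 3, u_{i+1} = (u_i − a_{v+i})/3:
  u_0 = 17/5;  a_3 = 1;  u_1 = (u_0 − 1)/3 = 4/5
  u_1 = 4/5;  a_4 = 2;  u_2 = (u_1 − 2)/3 = -2/5
  u_2 = -2/5;  a_5 = 2;  u_3 = (u_2 − 2)/3 = -4/5
  u_3 = -4/5;  a_6 = 1;  u_4 = (u_3 − 1)/3 = -3/5
Digits: (0, 0, 0, 1, 2, 2, 1).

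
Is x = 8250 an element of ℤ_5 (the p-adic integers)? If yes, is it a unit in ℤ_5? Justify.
x ∈ ℤ_5 but not a unit; v_5(x) = 3 > 0

ℤ_5 = {x ∈ ℚ_5 : v_5(x) ≥ 0} and ℤ_5^× = {x ∈ ℤ_5 : v_5(x) = 0}. Here v_5(8250) = v_5(num) − v_5(den) = 3; compare against these criteria.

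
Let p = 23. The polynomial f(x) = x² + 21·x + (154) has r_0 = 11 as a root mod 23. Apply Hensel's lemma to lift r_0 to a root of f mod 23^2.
r_1 = 356 (mod 529)

Hensel: r_{i+1} = r_i − f(r_i)·(f′(r_i))^{-1} mod 23^{i+2}, f′(x) = 2x + 21. Iterate:
  r_0 = 11 (mod 23)
  r_1 = 356 (mod 529)
Final: r = 356 satisfies f(r) ≡ 0 mod 23^2.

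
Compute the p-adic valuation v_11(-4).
v_11(-4) = 0

v_11(n) is the largest exponent k such that 11^k divides n. Factor out: -4 = -11^0 · 4. (Sign doesn't affect v_p.) So v_11(-4) = 0.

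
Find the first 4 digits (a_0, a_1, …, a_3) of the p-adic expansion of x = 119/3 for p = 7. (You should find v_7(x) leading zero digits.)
(a_0, …, a_3) = (0, 1, 3, 2)

v_7(119/3) = 1, so a_0 = ... = a_0 = 0. Factor out: x = 7^1 · u with u = 17/3 a unit in ℤ_7. Expand u iteratively via a_{v+i} = u_i mod 7, u_{i+1} = (u_i − a_{v+i})/7:
  u_0 = 17/3;  a_1 = 1;  u_1 = (u_0 − 1)/7 = 2/3
  u_1 = 2/3;  a_2 = 3;  u_2 = (u_1 − 3)/7 = -1/3
  u_2 = -1/3;  a_3 = 2;  u_3 = (u_2 − 2)/7 = -1/3
Digits: (0, 1, 3, 2).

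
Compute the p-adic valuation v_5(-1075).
v_5(-1075) = 2

v_5(n) is the largest exponent k such that 5^k divides n. Factor out: -1075 = -5^2 · 43. (Sign doesn't affect v_p.) So v_5(-1075) = 2.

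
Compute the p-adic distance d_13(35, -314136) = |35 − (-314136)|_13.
d_13(35, -314136) = 1/28561

Step 1 — x − y = 35 − (-314136) = 314171. Step 2 — v_13(314171) = 4 (factor: 314171 = (13^4 · 11); the sign does not affect v_p). Step 3 — |x − y|_13 = 13^{-4} = 1/28561.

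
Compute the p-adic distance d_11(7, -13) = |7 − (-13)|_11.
d_11(7, -13) = 1

Step 1 — x − y = 7 − (-13) = 20. Step 2 — v_11(20) = 0 (factor: 20 = (11^0 · 20); the sign does not affect v_p). Step 3 — |x − y|_11 = 11^{0} = 1.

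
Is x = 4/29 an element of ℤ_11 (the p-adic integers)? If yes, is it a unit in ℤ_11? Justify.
x ∈ ℤ_11^× (unit); v_11(x) = 0

ℤ_11 = {x ∈ ℚ_11 : v_11(x) ≥ 0} and ℤ_11^× = {x ∈ ℤ_11 : v_11(x) = 0}. Here v_11(4/29) = v_11(num) − v_11(den) = 0; compare against these criteria.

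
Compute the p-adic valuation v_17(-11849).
v_17(-11849) = 2

v_17(n) is the largest exponent k such that 17^k divides n. Factor out: -11849 = -17^2 · 41. (Sign doesn't affect v_p.) So v_17(-11849) = 2.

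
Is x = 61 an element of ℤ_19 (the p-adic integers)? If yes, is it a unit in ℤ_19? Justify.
x ∈ ℤ_19^× (unit); v_19(x) = 0

ℤ_19 = {x ∈ ℚ_19 : v_19(x) ≥ 0} and ℤ_19^× = {x ∈ ℤ_19 : v_19(x) = 0}. Here v_19(61) = v_19(num) − v_19(den) = 0; compare against these criteria.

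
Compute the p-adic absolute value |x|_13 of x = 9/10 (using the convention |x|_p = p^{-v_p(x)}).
|9/10|_13 = 1

Step 1 — compute v_13(x) by factoring powers of 13 out of the numerator and denominator: v_13(9/10) = 0. Step 2 — apply |x|_p = p^{-v_p(x)} = 13^{0} = 1.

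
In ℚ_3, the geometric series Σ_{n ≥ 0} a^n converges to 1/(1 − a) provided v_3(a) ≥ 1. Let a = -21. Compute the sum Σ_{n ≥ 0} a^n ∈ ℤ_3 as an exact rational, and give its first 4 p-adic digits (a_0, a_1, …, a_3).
Σ a^n = 1/(1 − a) = 1/22;  first 4 digits = (1, 2, 1, 2)

v_3(a) = 1 ≥ 1, so the series converges in ℤ_3 to 1/(1 − a) = 1/(1 − (-21)) = 1/22. Expand this rational in ℤ_3: compute digits iteratively via d_i = x_i mod 3, x_{i+1} = (x_i − d_i)/3. The first 4 digits are (1, 2, 1, 2).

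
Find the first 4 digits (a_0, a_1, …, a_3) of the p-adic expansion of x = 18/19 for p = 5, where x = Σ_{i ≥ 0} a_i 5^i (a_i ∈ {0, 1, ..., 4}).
(a_0, …, a_3) = (2, 4, 1, 2)

v_5(18/19) = 0 (numerator and denominator both coprime to 5), so x ∈ ℤ_5^×. Compute digits iteratively via a_i = x_i mod 5, x_{i+1} = (x_i − a_i)/5, with x_0 = x:
  x_0 = 18/19;  a_0 = 2;  x_1 = (x_0 − 2)/5 = -4/19
  x_1 = -4/19;  a_1 = 4;  x_2 = (x_1 − 4)/5 = -16/19
  x_2 = -16/19;  a_2 = 1;  x_3 = (x_2 − 1)/5 = -7/19
  x_3 = -7/19;  a_3 = 2;  x_4 = (x_3 − 2)/5 = -9/19
Digits: (2, 4, 1, 2).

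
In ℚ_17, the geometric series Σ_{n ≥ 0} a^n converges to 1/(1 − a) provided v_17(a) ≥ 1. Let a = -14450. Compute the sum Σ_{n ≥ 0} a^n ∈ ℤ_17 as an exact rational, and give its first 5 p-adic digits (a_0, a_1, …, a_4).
Σ a^n = 1/(1 − a) = 1/14451;  first 5 digits = (1, 0, 1, 14, 0)

v_17(a) = 2 ≥ 1, so the series converges in ℤ_17 to 1/(1 − a) = 1/(1 − (-14450)) = 1/14451. Expand this rational in ℤ_17: compute digits iteratively via d_i = x_i mod 17, x_{i+1} = (x_i − d_i)/17. The first 5 digits are (1, 0, 1, 14, 0).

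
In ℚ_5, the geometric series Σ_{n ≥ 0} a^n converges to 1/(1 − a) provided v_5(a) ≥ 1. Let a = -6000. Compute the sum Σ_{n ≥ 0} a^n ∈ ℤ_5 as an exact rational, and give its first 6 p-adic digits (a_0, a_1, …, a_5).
Σ a^n = 1/(1 − a) = 1/6001;  first 6 digits = (1, 0, 0, 2, 0, 3)

v_5(a) = 3 ≥ 1, so the series converges in ℤ_5 to 1/(1 − a) = 1/(1 − (-6000)) = 1/6001. Expand this rational in ℤ_5: compute digits iteratively via d_i = x_i mod 5, x_{i+1} = (x_i − d_i)/5. The first 6 digits are (1, 0, 0, 2, 0, 3).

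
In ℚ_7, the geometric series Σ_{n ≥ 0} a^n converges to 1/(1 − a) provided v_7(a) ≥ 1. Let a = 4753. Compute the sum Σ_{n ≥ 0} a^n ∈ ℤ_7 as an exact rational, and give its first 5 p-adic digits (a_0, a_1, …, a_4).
Σ a^n = 1/(1 − a) = -1/4752;  first 5 digits = (1, 0, 6, 6, 2)

v_7(a) = 2 ≥ 1, so the series converges in ℤ_7 to 1/(1 − a) = 1/(1 − 4753) = -1/4752. Expand this rational in ℤ_7: compute digits iteratively via d_i = x_i mod 7, x_{i+1} = (x_i − d_i)/7. The first 5 digits are (1, 0, 6, 6, 2).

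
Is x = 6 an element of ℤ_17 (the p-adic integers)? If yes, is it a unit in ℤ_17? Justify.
x ∈ ℤ_17^× (unit); v_17(x) = 0

ℤ_17 = {x ∈ ℚ_17 : v_17(x) ≥ 0} and ℤ_17^× = {x ∈ ℤ_17 : v_17(x) = 0}. Here v_17(6) = v_17(num) − v_17(den) = 0; compare against these criteria.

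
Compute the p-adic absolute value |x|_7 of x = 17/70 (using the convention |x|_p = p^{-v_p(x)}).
|17/70|_7 = 7

Step 1 — compute v_7(x) by factoring powers of 7 out of the numerator and denominator: v_7(17/70) = -1. Step 2 — apply |x|_p = p^{-v_p(x)} = 7^{1} = 7.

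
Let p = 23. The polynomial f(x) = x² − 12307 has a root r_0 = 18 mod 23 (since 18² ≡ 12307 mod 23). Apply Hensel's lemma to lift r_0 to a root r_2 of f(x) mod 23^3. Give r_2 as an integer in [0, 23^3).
r_2 = 3951 (mod 12167)

Hensel's recurrence: r_{i+1} = r_i − f(r_i)·(f′(r_i))^{-1} mod 23^{i+2}, with f′(x) = 2x. Iterate:
  r_0 = 18 (mod 23)
  r_1 = 248 (mod 529)
  r_2 = 3951 (mod 12167)
Final: r_2 = 3951, and one checks f(r_2) ≡ 0 mod 23^3.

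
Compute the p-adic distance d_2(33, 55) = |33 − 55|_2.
d_2(33, 55) = 1/2

Step 1 — x − y = 33 − 55 = -22. Step 2 — v_2(-22) = 1 (factor: -22 = −(2^1 · 11); the sign does not affect v_p). Step 3 — |x − y|_2 = 2^{-1} = 1/2.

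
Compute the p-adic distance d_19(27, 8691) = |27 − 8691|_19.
d_19(27, 8691) = 1/361

Step 1 — x − y = 27 − 8691 = -8664. Step 2 — v_19(-8664) = 2 (factor: -8664 = −(19^2 · 24); the sign does not affect v_p). Step 3 — |x − y|_19 = 19^{-2} = 1/361.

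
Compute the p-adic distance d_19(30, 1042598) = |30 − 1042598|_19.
d_19(30, 1042598) = 1/130321

Step 1 — x − y = 30 − 1042598 = -1042568. Step 2 — v_19(-1042568) = 4 (factor: -1042568 = −(19^4 · 8); the sign does not affect v_p). Step 3 — |x − y|_19 = 19^{-4} = 1/130321.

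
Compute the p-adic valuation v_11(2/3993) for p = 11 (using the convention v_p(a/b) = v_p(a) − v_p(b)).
v_11(2/3993) = -3

Factor powers of 11 from the numerator and denominator of the reduced fraction: 2 = 11^0 · 2 and 3993 = 11^3 · 3. Apply v_p(a/b) = v_p(a) − v_p(b): v_11(2/3993) = 0 − 3 = -3.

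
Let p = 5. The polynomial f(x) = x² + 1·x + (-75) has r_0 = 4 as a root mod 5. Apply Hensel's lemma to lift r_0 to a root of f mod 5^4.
r_3 = 549 (mod 625)

Hensel: r_{i+1} = r_i − f(r_i)·(f′(r_i))^{-1} mod 5^{i+2}, f′(x) = 2x + 1. Iterate:
  r_0 = 4 (mod 5)
  r_1 = 24 (mod 25)
  r_2 = 49 (mod 125)
  r_3 = 549 (mod 625)
Final: r = 549 satisfies f(r) ≡ 0 mod 5^4.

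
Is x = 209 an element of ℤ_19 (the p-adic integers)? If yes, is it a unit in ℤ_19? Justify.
x ∈ ℤ_19 but not a unit; v_19(x) = 1 > 0

ℤ_19 = {x ∈ ℚ_19 : v_19(x) ≥ 0} and ℤ_19^× = {x ∈ ℤ_19 : v_19(x) = 0}. Here v_19(209) = v_19(num) − v_19(den) = 1; compare against these criteria.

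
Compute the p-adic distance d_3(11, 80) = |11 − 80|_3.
d_3(11, 80) = 1/3

Step 1 — x − y = 11 − 80 = -69. Step 2 — v_3(-69) = 1 (factor: -69 = −(3^1 · 23); the sign does not affect v_p). Step 3 — |x − y|_3 = 3^{-1} = 1/3.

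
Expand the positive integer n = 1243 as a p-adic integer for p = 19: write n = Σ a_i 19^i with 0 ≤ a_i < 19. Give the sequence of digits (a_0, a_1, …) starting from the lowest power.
(a_0, a_1, …) = (8, 8, 3)

Repeated division by 19 gives the digits low-to-high: 1243 = 8 + 8·19^1 + 3·19^2. Digit sequence: (8, 8, 3).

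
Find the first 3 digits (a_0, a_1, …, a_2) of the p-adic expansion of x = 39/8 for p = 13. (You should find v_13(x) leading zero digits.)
(a_0, …, a_2) = (0, 2, 8)

v_13(39/8) = 1, so a_0 = ... = a_0 = 0. Factor out: x = 13^1 · u with u = 3/8 a unit in ℤ_13. Expand u iteratively via a_{v+i} = u_i mod 13, u_{i+1} = (u_i − a_{v+i})/13:
  u_0 = 3/8;  a_1 = 2;  u_1 = (u_0 − 2)/13 = -1/8
  u_1 = -1/8;  a_2 = 8;  u_2 = (u_1 − 8)/13 = -5/8
Digits: (0, 2, 8).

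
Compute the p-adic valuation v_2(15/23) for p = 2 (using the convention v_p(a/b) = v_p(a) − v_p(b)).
v_2(15/23) = 0

Factor powers of 2 from the numerator and denominator of the reduced fraction: 15 = 2^0 · 15 and 23 = 2^0 · 23. Apply v_p(a/b) = v_p(a) − v_p(b): v_2(15/23) = 0 − 0 = 0.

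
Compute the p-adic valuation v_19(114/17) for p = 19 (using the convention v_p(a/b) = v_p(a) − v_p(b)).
v_19(114/17) = 1

Factor powers of 19 from the numerator and denominator of the reduced fraction: 114 = 19^1 · 6 and 17 = 19^0 · 17. Apply v_p(a/b) = v_p(a) − v_p(b): v_19(114/17) = 1 − 0 = 1.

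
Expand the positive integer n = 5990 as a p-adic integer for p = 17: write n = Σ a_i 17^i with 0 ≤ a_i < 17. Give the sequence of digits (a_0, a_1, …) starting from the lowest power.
(a_0, a_1, …) = (6, 12, 3, 1)

Repeated division by 17 gives the digits low-to-high: 5990 = 6 + 12·17^1 + 3·17^2 + 1·17^3. Digit sequence: (6, 12, 3, 1).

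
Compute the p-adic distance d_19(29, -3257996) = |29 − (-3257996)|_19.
d_19(29, -3257996) = 1/130321

Step 1 — x − y = 29 − (-3257996) = 3258025. Step 2 — v_19(3258025) = 4 (factor: 3258025 = (19^4 · 25); the sign does not affect v_p). Step 3 — |x − y|_19 = 19^{-4} = 1/130321.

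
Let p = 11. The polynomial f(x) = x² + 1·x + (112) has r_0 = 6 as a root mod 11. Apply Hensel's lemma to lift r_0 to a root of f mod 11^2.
r_1 = 50 (mod 121)

Hensel: r_{i+1} = r_i − f(r_i)·(f′(r_i))^{-1} mod 11^{i+2}, f′(x) = 2x + 1. Iterate:
  r_0 = 6 (mod 11)
  r_1 = 50 (mod 121)
Final: r = 50 satisfies f(r) ≡ 0 mod 11^2.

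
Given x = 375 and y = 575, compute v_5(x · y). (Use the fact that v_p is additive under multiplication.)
v_5(215625) = 5

v_p(x) = 3 (factor: 375 = 5^3 · 3); v_p(y) = 2 (factor: 575 = 5^2 · 23). Additivity: v_p(xy) = v_p(x) + v_p(y) = 3 + 2 = 5. (Direct check: xy = 215625 = 5^5 · (69).)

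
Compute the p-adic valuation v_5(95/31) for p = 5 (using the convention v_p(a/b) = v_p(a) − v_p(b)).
v_5(95/31) = 1

Factor powers of 5 from the numerator and denominator of the reduced fraction: 95 = 5^1 · 19 and 31 = 5^0 · 31. Apply v_p(a/b) = v_p(a) − v_p(b): v_5(95/31) = 1 − 0 = 1.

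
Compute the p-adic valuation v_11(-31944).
v_11(-31944) = 3

v_11(n) is the largest exponent k such that 11^k divides n. Factor out: -31944 = -11^3 · 24. (Sign doesn't affect v_p.) So v_11(-31944) = 3.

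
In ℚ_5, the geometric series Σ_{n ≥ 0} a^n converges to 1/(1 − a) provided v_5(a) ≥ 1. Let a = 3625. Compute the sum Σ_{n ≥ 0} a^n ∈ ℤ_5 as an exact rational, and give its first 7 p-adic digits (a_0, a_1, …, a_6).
Σ a^n = 1/(1 − a) = -1/3624;  first 7 digits = (1, 0, 0, 4, 0, 1, 1)

v_5(a) = 3 ≥ 1, so the series converges in ℤ_5 to 1/(1 − a) = 1/(1 − 3625) = -1/3624. Expand this rational in ℤ_5: compute digits iteratively via d_i = x_i mod 5, x_{i+1} = (x_i − d_i)/5. The first 7 digits are (1, 0, 0, 4, 0, 1, 1).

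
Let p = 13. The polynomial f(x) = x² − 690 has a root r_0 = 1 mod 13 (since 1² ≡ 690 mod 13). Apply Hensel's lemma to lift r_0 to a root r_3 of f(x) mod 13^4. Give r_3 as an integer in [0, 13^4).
r_3 = 7190 (mod 28561)

Hensel's recurrence: r_{i+1} = r_i − f(r_i)·(f′(r_i))^{-1} mod 13^{i+2}, with f′(x) = 2x. Iterate:
  r_0 = 1 (mod 13)
  r_1 = 92 (mod 169)
  r_2 = 599 (mod 2197)
  r_3 = 7190 (mod 28561)
Final: r_3 = 7190, and one checks f(r_3) ≡ 0 mod 13^4.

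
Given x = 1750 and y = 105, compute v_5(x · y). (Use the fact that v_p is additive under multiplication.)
v_5(183750) = 4

v_p(x) = 3 (factor: 1750 = 5^3 · 14); v_p(y) = 1 (factor: 105 = 5^1 · 21). Additivity: v_p(xy) = v_p(x) + v_p(y) = 3 + 1 = 4. (Direct check: xy = 183750 = 5^4 · (294).)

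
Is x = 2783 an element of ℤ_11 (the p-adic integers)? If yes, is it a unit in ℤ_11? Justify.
x ∈ ℤ_11 but not a unit; v_11(x) = 2 > 0

ℤ_11 = {x ∈ ℚ_11 : v_11(x) ≥ 0} and ℤ_11^× = {x ∈ ℤ_11 : v_11(x) = 0}. Here v_11(2783) = v_11(num) − v_11(den) = 2; compare against these criteria.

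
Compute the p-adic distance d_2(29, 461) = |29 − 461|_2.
d_2(29, 461) = 1/16

Step 1 — x − y = 29 − 461 = -432. Step 2 — v_2(-432) = 4 (factor: -432 = −(2^4 · 27); the sign does not affect v_p). Step 3 — |x − y|_2 = 2^{-4} = 1/16.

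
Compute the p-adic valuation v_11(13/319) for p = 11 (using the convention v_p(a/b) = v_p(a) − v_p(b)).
v_11(13/319) = -1

Factor powers of 11 from the numerator and denominator of the reduced fraction: 13 = 11^0 · 13 and 319 = 11^1 · 29. Apply v_p(a/b) = v_p(a) − v_p(b): v_11(13/319) = 0 − 1 = -1.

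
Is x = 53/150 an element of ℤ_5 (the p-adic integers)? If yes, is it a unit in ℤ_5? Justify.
x ∉ ℤ_5 (v_5(x) = -2 < 0)

ℤ_5 = {x ∈ ℚ_5 : v_5(x) ≥ 0} and ℤ_5^× = {x ∈ ℤ_5 : v_5(x) = 0}. Here v_5(53/150) = v_5(num) − v_5(den) = -2; compare against these criteria.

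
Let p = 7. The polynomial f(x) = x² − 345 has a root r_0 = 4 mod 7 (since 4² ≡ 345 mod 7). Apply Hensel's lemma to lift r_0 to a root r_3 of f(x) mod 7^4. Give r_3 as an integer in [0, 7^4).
r_3 = 578 (mod 2401)

Hensel's recurrence: r_{i+1} = r_i − f(r_i)·(f′(r_i))^{-1} mod 7^{i+2}, with f′(x) = 2x. Iterate:
  r_0 = 4 (mod 7)
  r_1 = 39 (mod 49)
  r_2 = 235 (mod 343)
  r_3 = 578 (mod 2401)
Final: r_3 = 578, and one checks f(r_3) ≡ 0 mod 7^4.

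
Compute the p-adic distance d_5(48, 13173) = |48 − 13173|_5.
d_5(48, 13173) = 1/625

Step 1 — x − y = 48 − 13173 = -13125. Step 2 — v_5(-13125) = 4 (factor: -13125 = −(5^4 · 21); the sign does not affect v_p). Step 3 — |x − y|_5 = 5^{-4} = 1/625.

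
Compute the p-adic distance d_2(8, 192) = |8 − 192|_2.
d_2(8, 192) = 1/8

Step 1 — x − y = 8 − 192 = -184. Step 2 — v_2(-184) = 3 (factor: -184 = −(2^3 · 23); the sign does not affect v_p). Step 3 — |x − y|_2 = 2^{-3} = 1/8.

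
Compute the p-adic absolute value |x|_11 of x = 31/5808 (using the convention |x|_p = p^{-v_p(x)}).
|31/5808|_11 = 121

Step 1 — compute v_11(x) by factoring powers of 11 out of the numerator and denominator: v_11(31/5808) = -2. Step 2 — apply |x|_p = p^{-v_p(x)} = 11^{2} = 121.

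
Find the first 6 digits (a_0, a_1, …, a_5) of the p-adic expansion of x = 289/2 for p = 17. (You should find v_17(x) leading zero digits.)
(a_0, …, a_5) = (0, 0, 9, 8, 8, 8)

v_17(289/2) = 2, so a_0 = ... = a_1 = 0. Factor out: x = 17^2 · u with u = 1/2 a unit in ℤ_17. Expand u iteratively via a_{v+i} = u_i mod 17, u_{i+1} = (u_i − a_{v+i})/17:
  u_0 = 1/2;  a_2 = 9;  u_1 = (u_0 − 9)/17 = -1/2
  u_1 = -1/2;  a_3 = 8;  u_2 = (u_1 − 8)/17 = -1/2
  u_2 = -1/2;  a_4 = 8;  u_3 = (u_2 − 8)/17 = -1/2
  u_3 = -1/2;  a_5 = 8;  u_4 = (u_3 − 8)/17 = -1/2
Digits: (0, 0, 9, 8, 8, 8).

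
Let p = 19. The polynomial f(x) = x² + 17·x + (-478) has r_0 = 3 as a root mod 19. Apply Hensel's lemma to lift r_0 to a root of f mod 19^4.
r_3 = 50467 (mod 130321)

Hensel: r_{i+1} = r_i − f(r_i)·(f′(r_i))^{-1} mod 19^{i+2}, f′(x) = 2x + 17. Iterate:
  r_0 = 3 (mod 19)
  r_1 = 288 (mod 361)
  r_2 = 2454 (mod 6859)
  r_3 = 50467 (mod 130321)
Final: r = 50467 satisfies f(r) ≡ 0 mod 19^4.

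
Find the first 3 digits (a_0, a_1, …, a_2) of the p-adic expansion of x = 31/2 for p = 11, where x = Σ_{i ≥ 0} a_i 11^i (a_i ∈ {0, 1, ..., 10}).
(a_0, …, a_2) = (10, 6, 5)

v_11(31/2) = 0 (numerator and denominator both coprime to 11), so x ∈ ℤ_11^×. Compute digits iteratively via a_i = x_i mod 11, x_{i+1} = (x_i − a_i)/11, with x_0 = x:
  x_0 = 31/2;  a_0 = 10;  x_1 = (x_0 − 10)/11 = 1/2
  x_1 = 1/2;  a_1 = 6;  x_2 = (x_1 − 6)/11 = -1/2
  x_2 = -1/2;  a_2 = 5;  x_3 = (x_2 − 5)/11 = -1/2
Digits: (10, 6, 5).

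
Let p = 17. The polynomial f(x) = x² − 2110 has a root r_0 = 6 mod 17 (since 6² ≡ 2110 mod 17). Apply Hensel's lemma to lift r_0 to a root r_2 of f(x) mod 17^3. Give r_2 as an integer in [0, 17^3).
r_2 = 2250 (mod 4913)

Hensel's recurrence: r_{i+1} = r_i − f(r_i)·(f′(r_i))^{-1} mod 17^{i+2}, with f′(x) = 2x. Iterate:
  r_0 = 6 (mod 17)
  r_1 = 227 (mod 289)
  r_2 = 2250 (mod 4913)
Final: r_2 = 2250, and one checks f(r_2) ≡ 0 mod 17^3.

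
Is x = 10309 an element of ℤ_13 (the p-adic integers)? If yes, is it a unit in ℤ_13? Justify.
x ∈ ℤ_13 but not a unit; v_13(x) = 2 > 0

ℤ_13 = {x ∈ ℚ_13 : v_13(x) ≥ 0} and ℤ_13^× = {x ∈ ℤ_13 : v_13(x) = 0}. Here v_13(10309) = v_13(num) − v_13(den) = 2; compare against these criteria.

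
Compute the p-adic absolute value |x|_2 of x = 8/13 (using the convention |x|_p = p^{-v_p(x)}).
|8/13|_2 = 1/8

Step 1 — compute v_2(x) by factoring powers of 2 out of the numerator and denominator: v_2(8/13) = 3. Step 2 — apply |x|_p = p^{-v_p(x)} = 2^{-3} = 1/8.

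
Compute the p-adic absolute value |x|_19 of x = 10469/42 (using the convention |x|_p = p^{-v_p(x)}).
|10469/42|_19 = 1/361

Step 1 — compute v_19(x) by factoring powers of 19 out of the numerator and denominator: v_19(10469/42) = 2. Step 2 — apply |x|_p = p^{-v_p(x)} = 19^{-2} = 1/361.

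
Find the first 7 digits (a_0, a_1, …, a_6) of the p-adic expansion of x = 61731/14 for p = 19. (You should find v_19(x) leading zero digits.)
(a_0, …, a_6) = (0, 0, 0, 2, 4, 12, 17)

v_19(61731/14) = 3, so a_0 = ... = a_2 = 0. Factor out: x = 19^3 · u with u = 9/14 a unit in ℤ_19. Expand u iteratively via a_{v+i} = u_i mod 19, u_{i+1} = (u_i − a_{v+i})/19:
  u_0 = 9/14;  a_3 = 2;  u_1 = (u_0 − 2)/19 = -1/14
  u_1 = -1/14;  a_4 = 4;  u_2 = (u_1 − 4)/19 = -3/14
  u_2 = -3/14;  a_5 = 12;  u_3 = (u_2 − 12)/19 = -9/14
  u_3 = -9/14;  a_6 = 17;  u_4 = (u_3 − 17)/19 = -13/14
Digits: (0, 0, 0, 2, 4, 12, 17).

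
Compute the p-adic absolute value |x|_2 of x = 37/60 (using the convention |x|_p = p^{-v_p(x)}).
|37/60|_2 = 4

Step 1 — compute v_2(x) by factoring powers of 2 out of the numerator and denominator: v_2(37/60) = -2. Step 2 — apply |x|_p = p^{-v_p(x)} = 2^{2} = 4.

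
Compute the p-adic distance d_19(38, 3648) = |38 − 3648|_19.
d_19(38, 3648) = 1/361

Step 1 — x − y = 38 − 3648 = -3610. Step 2 — v_19(-3610) = 2 (factor: -3610 = −(19^2 · 10); the sign does not affect v_p). Step 3 — |x − y|_19 = 19^{-2} = 1/361.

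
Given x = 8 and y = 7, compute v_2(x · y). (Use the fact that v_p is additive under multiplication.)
v_2(56) = 3

v_p(x) = 3 (factor: 8 = 2^3 · 1); v_p(y) = 0 (factor: 7 = 2^0 · 7). Additivity: v_p(xy) = v_p(x) + v_p(y) = 3 + 0 = 3. (Direct check: xy = 56 = 2^3 · (7).)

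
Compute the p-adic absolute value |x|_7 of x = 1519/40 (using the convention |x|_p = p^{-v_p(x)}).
|1519/40|_7 = 1/49

Step 1 — compute v_7(x) by factoring powers of 7 out of the numerator and denominator: v_7(1519/40) = 2. Step 2 — apply |x|_p = p^{-v_p(x)} = 7^{-2} = 1/49.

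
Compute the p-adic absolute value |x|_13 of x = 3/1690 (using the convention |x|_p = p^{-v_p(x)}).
|3/1690|_13 = 169

Step 1 — compute v_13(x) by factoring powers of 13 out of the numerator and denominator: v_13(3/1690) = -2. Step 2 — apply |x|_p = p^{-v_p(x)} = 13^{2} = 169.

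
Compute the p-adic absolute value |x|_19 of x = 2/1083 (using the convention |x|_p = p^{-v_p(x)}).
|2/1083|_19 = 361

Step 1 — compute v_19(x) by factoring powers of 19 out of the numerator and denominator: v_19(2/1083) = -2. Step 2 — apply |x|_p = p^{-v_p(x)} = 19^{2} = 361.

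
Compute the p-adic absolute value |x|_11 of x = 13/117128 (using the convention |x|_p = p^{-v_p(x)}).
|13/117128|_11 = 14641

Step 1 — compute v_11(x) by factoring powers of 11 out of the numerator and denominator: v_11(13/117128) = -4. Step 2 — apply |x|_p = p^{-v_p(x)} = 11^{4} = 14641.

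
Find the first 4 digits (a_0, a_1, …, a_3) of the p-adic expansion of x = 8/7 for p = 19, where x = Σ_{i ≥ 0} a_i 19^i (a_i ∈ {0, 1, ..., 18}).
(a_0, …, a_3) = (12, 13, 2, 8)

v_19(8/7) = 0 (numerator and denominator both coprime to 19), so x ∈ ℤ_19^×. Compute digits iteratively via a_i = x_i mod 19, x_{i+1} = (x_i − a_i)/19, with x_0 = x:
  x_0 = 8/7;  a_0 = 12;  x_1 = (x_0 − 12)/19 = -4/7
  x_1 = -4/7;  a_1 = 13;  x_2 = (x_1 − 13)/19 = -5/7
  x_2 = -5/7;  a_2 = 2;  x_3 = (x_2 − 2)/19 = -1/7
  x_3 = -1/7;  a_3 = 8;  x_4 = (x_3 − 8)/19 = -3/7
Digits: (12, 13, 2, 8).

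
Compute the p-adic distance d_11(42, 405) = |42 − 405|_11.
d_11(42, 405) = 1/121

Step 1 — x − y = 42 − 405 = -363. Step 2 — v_11(-363) = 2 (factor: -363 = −(11^2 · 3); the sign does not affect v_p). Step 3 — |x − y|_11 = 11^{-2} = 1/121.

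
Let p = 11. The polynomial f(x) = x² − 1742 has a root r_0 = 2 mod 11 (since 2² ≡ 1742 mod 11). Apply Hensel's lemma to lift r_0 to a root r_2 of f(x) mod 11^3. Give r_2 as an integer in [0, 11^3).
r_2 = 739 (mod 1331)

Hensel's recurrence: r_{i+1} = r_i − f(r_i)·(f′(r_i))^{-1} mod 11^{i+2}, with f′(x) = 2x. Iterate:
  r_0 = 2 (mod 11)
  r_1 = 13 (mod 121)
  r_2 = 739 (mod 1331)
Final: r_2 = 739, and one checks f(r_2) ≡ 0 mod 11^3.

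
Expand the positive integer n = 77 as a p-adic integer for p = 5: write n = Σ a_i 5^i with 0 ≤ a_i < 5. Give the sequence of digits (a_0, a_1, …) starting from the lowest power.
(a_0, a_1, …) = (2, 0, 3)

Repeated division by 5 gives the digits low-to-high: 77 = 2 + 3·5^2. Digit sequence: (2, 0, 3).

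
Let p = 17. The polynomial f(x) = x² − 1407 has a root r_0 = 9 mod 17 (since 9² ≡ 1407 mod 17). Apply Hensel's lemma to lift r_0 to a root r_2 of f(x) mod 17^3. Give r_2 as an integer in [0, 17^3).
r_2 = 3936 (mod 4913)

Hensel's recurrence: r_{i+1} = r_i − f(r_i)·(f′(r_i))^{-1} mod 17^{i+2}, with f′(x) = 2x. Iterate:
  r_0 = 9 (mod 17)
  r_1 = 179 (mod 289)
  r_2 = 3936 (mod 4913)
Final: r_2 = 3936, and one checks f(r_2) ≡ 0 mod 17^3.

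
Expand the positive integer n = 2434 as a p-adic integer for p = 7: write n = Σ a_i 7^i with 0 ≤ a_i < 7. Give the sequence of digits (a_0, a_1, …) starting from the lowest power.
(a_0, a_1, …) = (5, 4, 0, 0, 1)

Repeated division by 7 gives the digits low-to-high: 2434 = 5 + 4·7^1 + 1·7^4. Digit sequence: (5, 4, 0, 0, 1).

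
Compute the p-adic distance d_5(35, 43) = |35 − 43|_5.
d_5(35, 43) = 1

Step 1 — x − y = 35 − 43 = -8. Step 2 — v_5(-8) = 0 (factor: -8 = −(5^0 · 8); the sign does not affect v_p). Step 3 — |x − y|_5 = 5^{0} = 1.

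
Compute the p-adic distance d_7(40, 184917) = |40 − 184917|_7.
d_7(40, 184917) = 1/16807

Step 1 — x − y = 40 − 184917 = -184877. Step 2 — v_7(-184877) = 5 (factor: -184877 = −(7^5 · 11); the sign does not affect v_p). Step 3 — |x − y|_7 = 7^{-5} = 1/16807.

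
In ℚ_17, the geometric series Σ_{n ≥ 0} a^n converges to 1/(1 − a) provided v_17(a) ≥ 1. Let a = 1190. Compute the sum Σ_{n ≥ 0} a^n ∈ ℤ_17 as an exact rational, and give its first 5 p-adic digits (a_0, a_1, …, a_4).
Σ a^n = 1/(1 − a) = -1/1189;  first 5 digits = (1, 2, 8, 7, 13)

v_17(a) = 1 ≥ 1, so the series converges in ℤ_17 to 1/(1 − a) = 1/(1 − 1190) = -1/1189. Expand this rational in ℤ_17: compute digits iteratively via d_i = x_i mod 17, x_{i+1} = (x_i − d_i)/17. The first 5 digits are (1, 2, 8, 7, 13).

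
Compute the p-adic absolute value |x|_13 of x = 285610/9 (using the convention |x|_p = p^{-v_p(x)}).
|285610/9|_13 = 1/28561

Step 1 — compute v_13(x) by factoring powers of 13 out of the numerator and denominator: v_13(285610/9) = 4. Step 2 — apply |x|_p = p^{-v_p(x)} = 13^{-4} = 1/28561.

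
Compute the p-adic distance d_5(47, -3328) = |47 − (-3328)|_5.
d_5(47, -3328) = 1/125

Step 1 — x − y = 47 − (-3328) = 3375. Step 2 — v_5(3375) = 3 (factor: 3375 = (5^3 · 27); the sign does not affect v_p). Step 3 — |x − y|_5 = 5^{-3} = 1/125.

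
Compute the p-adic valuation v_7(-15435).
v_7(-15435) = 3

v_7(n) is the largest exponent k such that 7^k divides n. Factor out: -15435 = -7^3 · 45. (Sign doesn't affect v_p.) So v_7(-15435) = 3.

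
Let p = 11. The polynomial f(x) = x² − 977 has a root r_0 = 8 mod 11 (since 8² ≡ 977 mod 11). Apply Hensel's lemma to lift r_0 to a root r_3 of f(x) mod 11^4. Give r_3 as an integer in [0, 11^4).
r_3 = 4716 (mod 14641)

Hensel's recurrence: r_{i+1} = r_i − f(r_i)·(f′(r_i))^{-1} mod 11^{i+2}, with f′(x) = 2x. Iterate:
  r_0 = 8 (mod 11)
  r_1 = 118 (mod 121)
  r_2 = 723 (mod 1331)
  r_3 = 4716 (mod 14641)
Final: r_3 = 4716, and one checks f(r_3) ≡ 0 mod 11^4.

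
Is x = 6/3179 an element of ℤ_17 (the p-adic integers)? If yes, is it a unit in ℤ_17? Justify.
x ∉ ℤ_17 (v_17(x) = -2 < 0)

ℤ_17 = {x ∈ ℚ_17 : v_17(x) ≥ 0} and ℤ_17^× = {x ∈ ℤ_17 : v_17(x) = 0}. Here v_17(6/3179) = v_17(num) − v_17(den) = -2; compare against these criteria.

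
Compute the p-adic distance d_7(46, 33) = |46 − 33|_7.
d_7(46, 33) = 1

Step 1 — x − y = 46 − 33 = 13. Step 2 — v_7(13) = 0 (factor: 13 = (7^0 · 13); the sign does not affect v_p). Step 3 — |x − y|_7 = 7^{0} = 1.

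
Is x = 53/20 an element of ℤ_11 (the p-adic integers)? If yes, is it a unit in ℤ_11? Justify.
x ∈ ℤ_11^× (unit); v_11(x) = 0

ℤ_11 = {x ∈ ℚ_11 : v_11(x) ≥ 0} and ℤ_11^× = {x ∈ ℤ_11 : v_11(x) = 0}. Here v_11(53/20) = v_11(num) − v_11(den) = 0; compare against these criteria.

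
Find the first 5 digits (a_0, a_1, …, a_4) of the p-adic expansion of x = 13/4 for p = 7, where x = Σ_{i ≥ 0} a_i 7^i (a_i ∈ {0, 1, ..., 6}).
(a_0, …, a_4) = (5, 5, 1, 5, 1)

v_7(13/4) = 0 (numerator and denominator both coprime to 7), so x ∈ ℤ_7^×. Compute digits iteratively via a_i = x_i mod 7, x_{i+1} = (x_i − a_i)/7, with x_0 = x:
  x_0 = 13/4;  a_0 = 5;  x_1 = (x_0 − 5)/7 = -1/4
  x_1 = -1/4;  a_1 = 5;  x_2 = (x_1 − 5)/7 = -3/4
  x_2 = -3/4;  a_2 = 1;  x_3 = (x_2 − 1)/7 = -1/4
  x_3 = -1/4;  a_3 = 5;  x_4 = (x_3 − 5)/7 = -3/4
  x_4 = -3/4;  a_4 = 1;  x_5 = (x_4 − 1)/7 = -1/4
Digits: (5, 5, 1, 5, 1).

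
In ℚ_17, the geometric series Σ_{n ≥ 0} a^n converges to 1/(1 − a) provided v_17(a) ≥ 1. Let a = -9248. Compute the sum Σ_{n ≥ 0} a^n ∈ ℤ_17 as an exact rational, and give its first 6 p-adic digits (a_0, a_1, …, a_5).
Σ a^n = 1/(1 − a) = 1/9249;  first 6 digits = (1, 0, 2, 15, 3, 9)

v_17(a) = 2 ≥ 1, so the series converges in ℤ_17 to 1/(1 − a) = 1/(1 − (-9248)) = 1/9249. Expand this rational in ℤ_17: compute digits iteratively via d_i = x_i mod 17, x_{i+1} = (x_i − d_i)/17. The first 6 digits are (1, 0, 2, 15, 3, 9).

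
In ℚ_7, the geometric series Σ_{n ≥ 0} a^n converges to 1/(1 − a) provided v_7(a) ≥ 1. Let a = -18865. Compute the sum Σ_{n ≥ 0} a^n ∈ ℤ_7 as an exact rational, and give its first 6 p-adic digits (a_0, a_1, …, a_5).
Σ a^n = 1/(1 − a) = 1/18866;  first 6 digits = (1, 0, 0, 1, 6, 5)

v_7(a) = 3 ≥ 1, so the series converges in ℤ_7 to 1/(1 − a) = 1/(1 − (-18865)) = 1/18866. Expand this rational in ℤ_7: compute digits iteratively via d_i = x_i mod 7, x_{i+1} = (x_i − d_i)/7. The first 6 digits are (1, 0, 0, 1, 6, 5).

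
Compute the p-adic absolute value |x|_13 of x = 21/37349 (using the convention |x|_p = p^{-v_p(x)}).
|21/37349|_13 = 2197

Step 1 — compute v_13(x) by factoring powers of 13 out of the numerator and denominator: v_13(21/37349) = -3. Step 2 — apply |x|_p = p^{-v_p(x)} = 13^{3} = 2197.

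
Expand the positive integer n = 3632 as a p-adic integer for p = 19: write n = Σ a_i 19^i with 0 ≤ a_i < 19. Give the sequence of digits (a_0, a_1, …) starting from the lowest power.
(a_0, a_1, …) = (3, 1, 10)

Repeated division by 19 gives the digits low-to-high: 3632 = 3 + 1·19^1 + 10·19^2. Digit sequence: (3, 1, 10).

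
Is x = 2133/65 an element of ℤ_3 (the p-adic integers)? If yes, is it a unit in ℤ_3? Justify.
x ∈ ℤ_3 but not a unit; v_3(x) = 3 > 0

ℤ_3 = {x ∈ ℚ_3 : v_3(x) ≥ 0} and ℤ_3^× = {x ∈ ℤ_3 : v_3(x) = 0}. Here v_3(2133/65) = v_3(num) − v_3(den) = 3; compare against these criteria.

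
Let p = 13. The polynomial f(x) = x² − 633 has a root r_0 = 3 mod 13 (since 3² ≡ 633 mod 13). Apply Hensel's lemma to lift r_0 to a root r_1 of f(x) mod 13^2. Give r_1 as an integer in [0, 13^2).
r_1 = 107 (mod 169)

Hensel's recurrence: r_{i+1} = r_i − f(r_i)·(f′(r_i))^{-1} mod 13^{i+2}, with f′(x) = 2x. Iterate:
  r_0 = 3 (mod 13)
  r_1 = 107 (mod 169)
Final: r_1 = 107, and one checks f(r_1) ≡ 0 mod 13^2.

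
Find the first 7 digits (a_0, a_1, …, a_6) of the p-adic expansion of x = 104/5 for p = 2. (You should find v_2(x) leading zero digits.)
(a_0, …, a_6) = (0, 0, 0, 1, 0, 0, 1)

v_2(104/5) = 3, so a_0 = ... = a_2 = 0. Factor out: x = 2^3 · u with u = 13/5 a unit in ℤ_2. Expand u iteratively via a_{v+i} = u_i mod 2, u_{i+1} = (u_i − a_{v+i})/2:
  u_0 = 13/5;  a_3 = 1;  u_1 = (u_0 − 1)/2 = 4/5
  u_1 = 4/5;  a_4 = 0;  u_2 = (u_1 − 0)/2 = 2/5
  u_2 = 2/5;  a_5 = 0;  u_3 = (u_2 − 0)/2 = 1/5
  u_3 = 1/5;  a_6 = 1;  u_4 = (u_3 − 1)/2 = -2/5
Digits: (0, 0, 0, 1, 0, 0, 1).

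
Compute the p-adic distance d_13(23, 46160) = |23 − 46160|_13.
d_13(23, 46160) = 1/2197

Step 1 — x − y = 23 − 46160 = -46137. Step 2 — v_13(-46137) = 3 (factor: -46137 = −(13^3 · 21); the sign does not affect v_p). Step 3 — |x − y|_13 = 13^{-3} = 1/2197.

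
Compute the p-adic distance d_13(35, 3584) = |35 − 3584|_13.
d_13(35, 3584) = 1/169

Step 1 — x − y = 35 − 3584 = -3549. Step 2 — v_13(-3549) = 2 (factor: -3549 = −(13^2 · 21); the sign does not affect v_p). Step 3 — |x − y|_13 = 13^{-2} = 1/169.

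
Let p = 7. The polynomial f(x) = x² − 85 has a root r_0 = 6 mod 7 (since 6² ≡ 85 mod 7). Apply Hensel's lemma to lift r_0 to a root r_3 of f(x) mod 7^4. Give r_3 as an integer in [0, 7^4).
r_3 = 2211 (mod 2401)

Hensel's recurrence: r_{i+1} = r_i − f(r_i)·(f′(r_i))^{-1} mod 7^{i+2}, with f′(x) = 2x. Iterate:
  r_0 = 6 (mod 7)
  r_1 = 6 (mod 49)
  r_2 = 153 (mod 343)
  r_3 = 2211 (mod 2401)
Final: r_3 = 2211, and one checks f(r_3) ≡ 0 mod 7^4.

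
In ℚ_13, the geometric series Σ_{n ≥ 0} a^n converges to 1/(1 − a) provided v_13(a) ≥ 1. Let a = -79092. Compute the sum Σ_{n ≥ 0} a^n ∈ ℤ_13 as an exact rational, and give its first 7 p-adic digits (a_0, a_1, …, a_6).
Σ a^n = 1/(1 − a) = 1/79093;  first 7 digits = (1, 0, 0, 3, 10, 12, 8)

v_13(a) = 3 ≥ 1, so the series converges in ℤ_13 to 1/(1 − a) = 1/(1 − (-79092)) = 1/79093. Expand this rational in ℤ_13: compute digits iteratively via d_i = x_i mod 13, x_{i+1} = (x_i − d_i)/13. The first 7 digits are (1, 0, 0, 3, 10, 12, 8).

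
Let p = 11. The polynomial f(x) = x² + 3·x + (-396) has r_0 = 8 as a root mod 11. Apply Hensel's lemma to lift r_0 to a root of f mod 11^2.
r_1 = 107 (mod 121)

Hensel: r_{i+1} = r_i − f(r_i)·(f′(r_i))^{-1} mod 11^{i+2}, f′(x) = 2x + 3. Iterate:
  r_0 = 8 (mod 11)
  r_1 = 107 (mod 121)
Final: r = 107 satisfies f(r) ≡ 0 mod 11^2.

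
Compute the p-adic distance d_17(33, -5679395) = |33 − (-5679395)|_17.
d_17(33, -5679395) = 1/1419857

Step 1 — x − y = 33 − (-5679395) = 5679428. Step 2 — v_17(5679428) = 5 (factor: 5679428 = (17^5 · 4); the sign does not affect v_p). Step 3 — |x − y|_17 = 17^{-5} = 1/1419857.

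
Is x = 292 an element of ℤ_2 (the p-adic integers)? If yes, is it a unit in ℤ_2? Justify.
x ∈ ℤ_2 but not a unit; v_2(x) = 2 > 0

ℤ_2 = {x ∈ ℚ_2 : v_2(x) ≥ 0} and ℤ_2^× = {x ∈ ℤ_2 : v_2(x) = 0}. Here v_2(292) = v_2(num) − v_2(den) = 2; compare against these criteria.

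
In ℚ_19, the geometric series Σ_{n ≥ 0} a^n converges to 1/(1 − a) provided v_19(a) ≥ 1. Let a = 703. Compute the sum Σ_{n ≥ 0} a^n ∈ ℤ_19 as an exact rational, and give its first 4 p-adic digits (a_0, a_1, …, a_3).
Σ a^n = 1/(1 − a) = -1/702;  first 4 digits = (1, 18, 2, 14)

v_19(a) = 1 ≥ 1, so the series converges in ℤ_19 to 1/(1 − a) = 1/(1 − 703) = -1/702. Expand this rational in ℤ_19: compute digits iteratively via d_i = x_i mod 19, x_{i+1} = (x_i − d_i)/19. The first 4 digits are (1, 18, 2, 14).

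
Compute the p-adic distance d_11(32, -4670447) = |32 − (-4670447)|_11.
d_11(32, -4670447) = 1/161051

Step 1 — x − y = 32 − (-4670447) = 4670479. Step 2 — v_11(4670479) = 5 (factor: 4670479 = (11^5 · 29); the sign does not affect v_p). Step 3 — |x − y|_11 = 11^{-5} = 1/161051.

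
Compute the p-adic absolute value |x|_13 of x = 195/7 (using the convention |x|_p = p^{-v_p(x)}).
|195/7|_13 = 1/13

Step 1 — compute v_13(x) by factoring powers of 13 out of the numerator and denominator: v_13(195/7) = 1. Step 2 — apply |x|_p = p^{-v_p(x)} = 13^{-1} = 1/13.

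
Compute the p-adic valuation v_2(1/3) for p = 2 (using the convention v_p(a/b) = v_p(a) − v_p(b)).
v_2(1/3) = 0

Factor powers of 2 from the numerator and denominator of the reduced fraction: 1 = 2^0 · 1 and 3 = 2^0 · 3. Apply v_p(a/b) = v_p(a) − v_p(b): v_2(1/3) = 0 − 0 = 0.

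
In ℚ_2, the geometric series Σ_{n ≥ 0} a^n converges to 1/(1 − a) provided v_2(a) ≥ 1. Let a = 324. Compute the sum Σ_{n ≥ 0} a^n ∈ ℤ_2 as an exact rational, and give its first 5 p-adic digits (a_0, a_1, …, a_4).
Σ a^n = 1/(1 − a) = -1/323;  first 5 digits = (1, 0, 1, 0, 1)

v_2(a) = 2 ≥ 1, so the series converges in ℤ_2 to 1/(1 − a) = 1/(1 − 324) = -1/323. Expand this rational in ℤ_2: compute digits iteratively via d_i = x_i mod 2, x_{i+1} = (x_i − d_i)/2. The first 5 digits are (1, 0, 1, 0, 1).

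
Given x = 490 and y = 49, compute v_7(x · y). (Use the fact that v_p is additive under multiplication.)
v_7(24010) = 4

v_p(x) = 2 (factor: 490 = 7^2 · 10); v_p(y) = 2 (factor: 49 = 7^2 · 1). Additivity: v_p(xy) = v_p(x) + v_p(y) = 2 + 2 = 4. (Direct check: xy = 24010 = 7^4 · (10).)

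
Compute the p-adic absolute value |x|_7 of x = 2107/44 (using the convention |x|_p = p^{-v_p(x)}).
|2107/44|_7 = 1/49

Step 1 — compute v_7(x) by factoring powers of 7 out of the numerator and denominator: v_7(2107/44) = 2. Step 2 — apply |x|_p = p^{-v_p(x)} = 7^{-2} = 1/49.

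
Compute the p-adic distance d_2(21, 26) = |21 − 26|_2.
d_2(21, 26) = 1

Step 1 — x − y = 21 − 26 = -5. Step 2 — v_2(-5) = 0 (factor: -5 = −(2^0 · 5); the sign does not affect v_p). Step 3 — |x − y|_2 = 2^{0} = 1.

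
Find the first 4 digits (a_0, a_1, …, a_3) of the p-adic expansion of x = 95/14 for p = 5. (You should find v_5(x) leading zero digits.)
(a_0, …, a_3) = (0, 1, 4, 1)

v_5(95/14) = 1, so a_0 = ... = a_0 = 0. Factor out: x = 5^1 · u with u = 19/14 a unit in ℤ_5. Expand u iteratively via a_{v+i} = u_i mod 5, u_{i+1} = (u_i − a_{v+i})/5:
  u_0 = 19/14;  a_1 = 1;  u_1 = (u_0 − 1)/5 = 1/14
  u_1 = 1/14;  a_2 = 4;  u_2 = (u_1 − 4)/5 = -11/14
  u_2 = -11/14;  a_3 = 1;  u_3 = (u_2 − 1)/5 = -5/14
Digits: (0, 1, 4, 1).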